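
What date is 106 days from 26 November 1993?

Counting forward 106 days from November 26, 1993.
November has 30 days, so 30 − 26 = 4 days remain after November 26, 1993; 106 − 4 = 102 left.
December 1993 has 31 days: 102 − 31 = 71 left.
January 1994 has 31 days: 71 − 31 = 40 left.
February 1994 has 28 days (1994 is not a leap year): 40 − 28 = 12 left.
12 days into March 1994 → March 12, 1994.

March 12, 1994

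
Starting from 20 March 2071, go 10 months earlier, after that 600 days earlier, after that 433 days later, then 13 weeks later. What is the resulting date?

March 5, 2070

Counting back 10 months from March 20, 2071:
month 3 − 10 = -7, which is month 5 of year 2070 → May 2070.
Day 20 is valid in May, giving May 20, 2070.
Counting back 600 days from May 20, 2070:
Going back 20 days from May 20, 2070 reaches the end of the previous month; 600 − 20 = 580 left.
April 2070 has 30 days: 580 − 30 = 550 left.
March 2070 has 31 days: 550 − 31 = 519 left.
February 2070 has 28 days (2070 is not a leap year): 519 − 28 = 491 left.
January 2070 has 31 days: 491 − 31 = 460 left.
December 2069 has 31 days: 460 − 31 = 429 left.
November 2069 has 30 days: 429 − 30 = 399 left.
October 2069 has 31 days: 399 − 31 = 368 left.
September 2069 has 30 days: 368 − 30 = 338 left.
August 2069 has 31 days: 338 − 31 = 307 left.
July 2069 has 31 days: 307 − 31 = 276 left.
June 2069 has 30 days: 276 − 30 = 246 left.
May 2069 has 31 days: 246 − 31 = 215 left.
April 2069 has 30 days: 215 − 30 = 185 left.
March 2069 has 31 days: 185 − 31 = 154 left.
February 2069 has 28 days (2069 is not a leap year): 154 − 28 = 126 left.
January 2069 has 31 days: 126 − 31 = 95 left.
December 2068 has 31 days: 95 − 31 = 64 left.
November 2068 has 30 days: 64 − 30 = 34 left.
October 2068 has 31 days: 34 − 31 = 3 left.
September 2068 has 30 days; 30 − 3 = 27 → September 27, 2068.
Advancing 433 days from September 27, 2068:
September has 30 days, so 30 − 27 = 3 days remain after September 27, 2068; 433 − 3 = 430 left.
October 2068 has 31 days: 430 − 31 = 399 left.
November 2068 has 30 days: 399 − 30 = 369 left.
December 2068 has 31 days: 369 − 31 = 338 left.
January 2069 has 31 days: 338 − 31 = 307 left.
February 2069 has 28 days (2069 is not a leap year): 307 − 28 = 279 left.
March 2069 has 31 days: 279 − 31 = 248 left.
April 2069 has 30 days: 248 − 30 = 218 left.
May 2069 has 31 days: 218 − 31 = 187 left.
June 2069 has 30 days: 187 − 30 = 157 left.
July 2069 has 31 days: 157 − 31 = 126 left.
August 2069 has 31 days: 126 − 31 = 95 left.
September 2069 has 30 days: 95 − 30 = 65 left.
October 2069 has 31 days: 65 − 31 = 34 left.
November 2069 has 30 days: 34 − 30 = 4 left.
4 days into December 2069 → December 4, 2069.
Adding 13 weeks (= 91 days) from December 4, 2069:
December has 31 days, so 31 − 4 = 27 days remain after December 4, 2069; 91 − 27 = 64 left.
January 2070 has 31 days: 64 − 31 = 33 left.
February 2070 has 28 days (2070 is not a leap year): 33 − 28 = 5 left.
5 days into March 2070 → March 5, 2070.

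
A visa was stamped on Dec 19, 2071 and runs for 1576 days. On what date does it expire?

Counting forward 1576 days from December 19, 2071.
December has 31 days, so 31 − 19 = 12 days remain after December 19, 2071; 1576 − 12 = 1564 left.
January 2072 has 31 days: 1564 − 31 = 1533 left.
February 2072 has 29 days (2072 is a leap year): 1533 − 29 = 1504 left.
March 2072 has 31 days: 1504 − 31 = 1473 left.
April 2072 has 30 days: 1473 − 30 = 1443 left.
May 2072 has 31 days: 1443 − 31 = 1412 left.
June 2072 has 30 days: 1412 − 30 = 1382 left.
July 2072 has 31 days: 1382 − 31 = 1351 left.
August 2072 has 31 days: 1351 − 31 = 1320 left.
September 2072 has 30 days: 1320 − 30 = 1290 left.
October 2072 has 31 days: 1290 − 31 = 1259 left.
November 2072 has 30 days: 1259 − 30 = 1229 left.
December 2072 has 31 days: 1229 − 31 = 1198 left.
January 2073 has 31 days: 1198 − 31 = 1167 left.
February 2073 has 28 days (2073 is not a leap year): 1167 − 28 = 1139 left.
March 2073 has 31 days: 1139 − 31 = 1108 left.
April 2073 has 30 days: 1108 − 30 = 1078 left.
May 2073 has 31 days: 1078 − 31 = 1047 left.
June 2073 has 30 days: 1047 − 30 = 1017 left.
July 2073 has 31 days: 1017 − 31 = 986 left.
August 2073 has 31 days: 986 − 31 = 955 left.
September 2073 has 30 days: 955 − 30 = 925 left.
October 2073 has 31 days: 925 − 31 = 894 left.
November 2073 has 30 days: 894 − 30 = 864 left.
December 2073 has 31 days: 864 − 31 = 833 left.
January 2074 has 31 days: 833 − 31 = 802 left.
February 2074 has 28 days (2074 is not a leap year): 802 − 28 = 774 left.
March 2074 has 31 days: 774 − 31 = 743 left.
April 2074 has 30 days: 743 − 30 = 713 left.
May 2074 has 31 days: 713 − 31 = 682 left.
June 2074 has 30 days: 682 − 30 = 652 left.
July 2074 has 31 days: 652 − 31 = 621 left.
August 2074 has 31 days: 621 − 31 = 590 left.
September 2074 has 30 days: 590 − 30 = 560 left.
October 2074 has 31 days: 560 − 31 = 529 left.
November 2074 has 30 days: 529 − 30 = 499 left.
December 2074 has 31 days: 499 − 31 = 468 left.
January 2075 has 31 days: 468 − 31 = 437 left.
February 2075 has 28 days (2075 is not a leap year): 437 − 28 = 409 left.
March 2075 has 31 days: 409 − 31 = 378 left.
April 2075 has 30 days: 378 − 30 = 348 left.
May 2075 has 31 days: 348 − 31 = 317 left.
June 2075 has 30 days: 317 − 30 = 287 left.
July 2075 has 31 days: 287 − 31 = 256 left.
August 2075 has 31 days: 256 − 31 = 225 left.
September 2075 has 30 days: 225 − 30 = 195 left.
October 2075 has 31 days: 195 − 31 = 164 left.
November 2075 has 30 days: 164 − 30 = 134 left.
December 2075 has 31 days: 134 − 31 = 103 left.
January 2076 has 31 days: 103 − 31 = 72 left.
February 2076 has 29 days (2076 is a leap year): 72 − 29 = 43 left.
March 2076 has 31 days: 43 − 31 = 12 left.
12 days into April 2076 → April 12, 2076.

April 12, 2076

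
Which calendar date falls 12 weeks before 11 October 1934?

July 19, 1934

Counting back 12 weeks = 84 days from October 11, 1934.
Going back 11 days from October 11, 1934 reaches the end of the previous month; 84 − 11 = 73 left.
September 1934 has 30 days: 73 − 30 = 43 left.
August 1934 has 31 days: 43 − 31 = 12 left.
July 1934 has 31 days; 31 − 12 = 19 → July 19, 1934.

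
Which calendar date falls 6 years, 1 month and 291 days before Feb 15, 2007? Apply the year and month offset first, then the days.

March 30, 2000

Subtracting 6 years, 1 month and 291 days from February 15, 2007: first the month/year part, then the days.
-6 years → 2001; month 2 − 1 = 1 → January 2001.
Day 15 is valid in January, giving January 15, 2001.
Now subtract 291 days from January 15, 2001.
Going back 15 days from January 15, 2001 reaches the end of the previous month; 291 − 15 = 276 left.
December 2000 has 31 days: 276 − 31 = 245 left.
November 2000 has 30 days: 245 − 30 = 215 left.
October 2000 has 31 days: 215 − 31 = 184 left.
September 2000 has 30 days: 184 − 30 = 154 left.
August 2000 has 31 days: 154 − 31 = 123 left.
July 2000 has 31 days: 123 − 31 = 92 left.
June 2000 has 30 days: 92 − 30 = 62 left.
May 2000 has 31 days: 62 − 31 = 31 left.
April 2000 has 30 days: 31 − 30 = 1 left.
March 2000 has 31 days; 31 − 1 = 30 → March 30, 2000.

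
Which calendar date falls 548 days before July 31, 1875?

January 29, 1874

Subtracting 548 days from July 31, 1875.
Going back 31 days from July 31, 1875 reaches the end of the previous month; 548 − 31 = 517 left.
June 1875 has 30 days: 517 − 30 = 487 left.
May 1875 has 31 days: 487 − 31 = 456 left.
April 1875 has 30 days: 456 − 30 = 426 left.
March 1875 has 31 days: 426 − 31 = 395 left.
February 1875 has 28 days (1875 is not a leap year): 395 − 28 = 367 left.
January 1875 has 31 days: 367 − 31 = 336 left.
December 1874 has 31 days: 336 − 31 = 305 left.
November 1874 has 30 days: 305 − 30 = 275 left.
October 1874 has 31 days: 275 − 31 = 244 left.
September 1874 has 30 days: 244 − 30 = 214 left.
August 1874 has 31 days: 214 − 31 = 183 left.
July 1874 has 31 days: 183 − 31 = 152 left.
June 1874 has 30 days: 152 − 30 = 122 left.
May 1874 has 31 days: 122 − 31 = 91 left.
April 1874 has 30 days: 91 − 30 = 61 left.
March 1874 has 31 days: 61 − 31 = 30 left.
February 1874 has 28 days (1874 is not a leap year): 30 − 28 = 2 left.
January 1874 has 31 days; 31 − 2 = 29 → January 29, 1874.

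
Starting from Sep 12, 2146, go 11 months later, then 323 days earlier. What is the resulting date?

September 23, 2146

Adding 11 months from September 12, 2146:
month 9 + 11 = 20, which is month 8 of year 2147 → August 2147.
Day 12 is valid in August, giving August 12, 2147.
Counting back 323 days from August 12, 2147:
Going back 12 days from August 12, 2147 reaches the end of the previous month; 323 − 12 = 311 left.
July 2147 has 31 days: 311 − 31 = 280 left.
June 2147 has 30 days: 280 − 30 = 250 left.
May 2147 has 31 days: 250 − 31 = 219 left.
April 2147 has 30 days: 219 − 30 = 189 left.
March 2147 has 31 days: 189 − 31 = 158 left.
February 2147 has 28 days (2147 is not a leap year): 158 − 28 = 130 left.
January 2147 has 31 days: 130 − 31 = 99 left.
December 2146 has 31 days: 99 − 31 = 68 left.
November 2146 has 30 days: 68 − 30 = 38 left.
October 2146 has 31 days: 38 − 31 = 7 left.
September 2146 has 30 days; 30 − 7 = 23 → September 23, 2146.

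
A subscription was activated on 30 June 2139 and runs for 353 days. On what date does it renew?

Advancing 353 days from June 30, 2139.
June has 30 days, so 30 − 30 = 0 days remain after June 30, 2139; 353 − 0 = 353 left.
July 2139 has 31 days: 353 − 31 = 322 left.
August 2139 has 31 days: 322 − 31 = 291 left.
September 2139 has 30 days: 291 − 30 = 261 left.
October 2139 has 31 days: 261 − 31 = 230 left.
November 2139 has 30 days: 230 − 30 = 200 left.
December 2139 has 31 days: 200 − 31 = 169 left.
January 2140 has 31 days: 169 − 31 = 138 left.
February 2140 has 29 days (2140 is a leap year): 138 − 29 = 109 left.
March 2140 has 31 days: 109 − 31 = 78 left.
April 2140 has 30 days: 78 − 30 = 48 left.
May 2140 has 31 days: 48 − 31 = 17 left.
17 days into June 2140 → June 17, 2140.

June 17, 2140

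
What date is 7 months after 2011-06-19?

January 19, 2012

Adding 7 months from June 19, 2011.
month 6 + 7 = 13, which is month 1 of year 2012 → January 2012.
Day 19 is valid in January, giving January 19, 2012.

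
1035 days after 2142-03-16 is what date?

Advancing 1035 days from March 16, 2142.
March has 31 days, so 31 − 16 = 15 days remain after March 16, 2142; 1035 − 15 = 1020 left.
April 2142 has 30 days: 1020 − 30 = 990 left.
May 2142 has 31 days: 990 − 31 = 959 left.
June 2142 has 30 days: 959 − 30 = 929 left.
July 2142 has 31 days: 929 − 31 = 898 left.
August 2142 has 31 days: 898 − 31 = 867 left.
September 2142 has 30 days: 867 − 30 = 837 left.
October 2142 has 31 days: 837 − 31 = 806 left.
November 2142 has 30 days: 806 − 30 = 776 left.
December 2142 has 31 days: 776 − 31 = 745 left.
January 2143 has 31 days: 745 − 31 = 714 left.
February 2143 has 28 days (2143 is not a leap year): 714 − 28 = 686 left.
March 2143 has 31 days: 686 − 31 = 655 left.
April 2143 has 30 days: 655 − 30 = 625 left.
May 2143 has 31 days: 625 − 31 = 594 left.
June 2143 has 30 days: 594 − 30 = 564 left.
July 2143 has 31 days: 564 − 31 = 533 left.
August 2143 has 31 days: 533 − 31 = 502 left.
September 2143 has 30 days: 502 − 30 = 472 left.
October 2143 has 31 days: 472 − 31 = 441 left.
November 2143 has 30 days: 441 − 30 = 411 left.
December 2143 has 31 days: 411 − 31 = 380 left.
January 2144 has 31 days: 380 − 31 = 349 left.
February 2144 has 29 days (2144 is a leap year): 349 − 29 = 320 left.
March 2144 has 31 days: 320 − 31 = 289 left.
April 2144 has 30 days: 289 − 30 = 259 left.
May 2144 has 31 days: 259 − 31 = 228 left.
June 2144 has 30 days: 228 − 30 = 198 left.
July 2144 has 31 days: 198 − 31 = 167 left.
August 2144 has 31 days: 167 − 31 = 136 left.
September 2144 has 30 days: 136 − 30 = 106 left.
October 2144 has 31 days: 106 − 31 = 75 left.
November 2144 has 30 days: 75 − 30 = 45 left.
December 2144 has 31 days: 45 − 31 = 14 left.
14 days into January 2145 → January 14, 2145.

January 14, 2145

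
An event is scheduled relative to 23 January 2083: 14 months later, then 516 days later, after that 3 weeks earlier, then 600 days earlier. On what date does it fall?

December 9, 2083

Counting forward 14 months from January 23, 2083:
month 1 + 14 = 15, which is month 3 of year 2084 → March 2084.
Day 23 is valid in March, giving March 23, 2084.
Counting forward 516 days from March 23, 2084:
March has 31 days, so 31 − 23 = 8 days remain after March 23, 2084; 516 − 8 = 508 left.
April 2084 has 30 days: 508 − 30 = 478 left.
May 2084 has 31 days: 478 − 31 = 447 left.
June 2084 has 30 days: 447 − 30 = 417 left.
July 2084 has 31 days: 417 − 31 = 386 left.
August 2084 has 31 days: 386 − 31 = 355 left.
September 2084 has 30 days: 355 − 30 = 325 left.
October 2084 has 31 days: 325 − 31 = 294 left.
November 2084 has 30 days: 294 − 30 = 264 left.
December 2084 has 31 days: 264 − 31 = 233 left.
January 2085 has 31 days: 233 − 31 = 202 left.
February 2085 has 28 days (2085 is not a leap year): 202 − 28 = 174 left.
March 2085 has 31 days: 174 − 31 = 143 left.
April 2085 has 30 days: 143 − 30 = 113 left.
May 2085 has 31 days: 113 − 31 = 82 left.
June 2085 has 30 days: 82 − 30 = 52 left.
July 2085 has 31 days: 52 − 31 = 21 left.
21 days into August 2085 → August 21, 2085.
Subtracting 3 weeks (= 21 days) from August 21, 2085:
Going back 21 days from August 21, 2085 reaches the end of the previous month; 21 − 21 = 0 left.
July 2085 has 31 days; 31 − 0 = 31 → July 31, 2085.
Going back 600 days from July 31, 2085:
Going back 31 days from July 31, 2085 reaches the end of the previous month; 600 − 31 = 569 left.
June 2085 has 30 days: 569 − 30 = 539 left.
May 2085 has 31 days: 539 − 31 = 508 left.
April 2085 has 30 days: 508 − 30 = 478 left.
March 2085 has 31 days: 478 − 31 = 447 left.
February 2085 has 28 days (2085 is not a leap year): 447 − 28 = 419 left.
January 2085 has 31 days: 419 − 31 = 388 left.
December 2084 has 31 days: 388 − 31 = 357 left.
November 2084 has 30 days: 357 − 30 = 327 left.
October 2084 has 31 days: 327 − 31 = 296 left.
September 2084 has 30 days: 296 − 30 = 266 left.
August 2084 has 31 days: 266 − 31 = 235 left.
July 2084 has 31 days: 235 − 31 = 204 left.
June 2084 has 30 days: 204 − 30 = 174 left.
May 2084 has 31 days: 174 − 31 = 143 left.
April 2084 has 30 days: 143 − 30 = 113 left.
March 2084 has 31 days: 113 − 31 = 82 left.
February 2084 has 29 days (2084 is a leap year): 82 − 29 = 53 left.
January 2084 has 31 days: 53 − 31 = 22 left.
December 2083 has 31 days; 31 − 22 = 9 → December 9, 2083.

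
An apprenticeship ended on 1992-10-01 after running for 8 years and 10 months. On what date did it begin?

Going back 8 years and 10 months from October 1, 1992.
-8 years → 1984; month 10 − 10 = 0, which is month 12 of year 1983 → December 1983.
Day 1 is valid in December, giving December 1, 1983.

December 1, 1983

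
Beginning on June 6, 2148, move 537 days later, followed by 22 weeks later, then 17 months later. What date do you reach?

September 28, 2151

Advancing 537 days from June 6, 2148:
June has 30 days, so 30 − 6 = 24 days remain after June 6, 2148; 537 − 24 = 513 left.
July 2148 has 31 days: 513 − 31 = 482 left.
August 2148 has 31 days: 482 − 31 = 451 left.
September 2148 has 30 days: 451 − 30 = 421 left.
October 2148 has 31 days: 421 − 31 = 390 left.
November 2148 has 30 days: 390 − 30 = 360 left.
December 2148 has 31 days: 360 − 31 = 329 left.
January 2149 has 31 days: 329 − 31 = 298 left.
February 2149 has 28 days (2149 is not a leap year): 298 − 28 = 270 left.
March 2149 has 31 days: 270 − 31 = 239 left.
April 2149 has 30 days: 239 − 30 = 209 left.
May 2149 has 31 days: 209 − 31 = 178 left.
June 2149 has 30 days: 178 − 30 = 148 left.
July 2149 has 31 days: 148 − 31 = 117 left.
August 2149 has 31 days: 117 − 31 = 86 left.
September 2149 has 30 days: 86 − 30 = 56 left.
October 2149 has 31 days: 56 − 31 = 25 left.
25 days into November 2149 → November 25, 2149.
Advancing 22 weeks (= 154 days) from November 25, 2149:
November has 30 days, so 30 − 25 = 5 days remain after November 25, 2149; 154 − 5 = 149 left.
December 2149 has 31 days: 149 − 31 = 118 left.
January 2150 has 31 days: 118 − 31 = 87 left.
February 2150 has 28 days (2150 is not a leap year): 87 − 28 = 59 left.
March 2150 has 31 days: 59 − 31 = 28 left.
28 days into April 2150 → April 28, 2150.
Adding 17 months from April 28, 2150:
month 4 + 17 = 21, which is month 9 of year 2151 → September 2151.
Day 28 is valid in September, giving September 28, 2151.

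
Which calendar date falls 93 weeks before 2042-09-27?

Counting back 93 weeks = 651 days from September 27, 2042.
Going back 27 days from September 27, 2042 reaches the end of the previous month; 651 − 27 = 624 left.
August 2042 has 31 days: 624 − 31 = 593 left.
July 2042 has 31 days: 593 − 31 = 562 left.
June 2042 has 30 days: 562 − 30 = 532 left.
May 2042 has 31 days: 532 − 31 = 501 left.
April 2042 has 30 days: 501 − 30 = 471 left.
March 2042 has 31 days: 471 − 31 = 440 left.
February 2042 has 28 days (2042 is not a leap year): 440 − 28 = 412 left.
January 2042 has 31 days: 412 − 31 = 381 left.
December 2041 has 31 days: 381 − 31 = 350 left.
November 2041 has 30 days: 350 − 30 = 320 left.
October 2041 has 31 days: 320 − 31 = 289 left.
September 2041 has 30 days: 289 − 30 = 259 left.
August 2041 has 31 days: 259 − 31 = 228 left.
July 2041 has 31 days: 228 − 31 = 197 left.
June 2041 has 30 days: 197 − 30 = 167 left.
May 2041 has 31 days: 167 − 31 = 136 left.
April 2041 has 30 days: 136 − 30 = 106 left.
March 2041 has 31 days: 106 − 31 = 75 left.
February 2041 has 28 days (2041 is not a leap year): 75 − 28 = 47 left.
January 2041 has 31 days: 47 − 31 = 16 left.
December 2040 has 31 days; 31 − 16 = 15 → December 15, 2040.

December 15, 2040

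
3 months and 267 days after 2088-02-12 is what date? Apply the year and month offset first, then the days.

Advancing 3 months and 267 days from February 12, 2088: first the month/year part, then the days.
month 2 + 3 = 5 → May 2088.
Day 12 is valid in May, giving May 12, 2088.
Now add 267 days from May 12, 2088.
May has 31 days, so 31 − 12 = 19 days remain after May 12, 2088; 267 − 19 = 248 left.
June 2088 has 30 days: 248 − 30 = 218 left.
July 2088 has 31 days: 218 − 31 = 187 left.
August 2088 has 31 days: 187 − 31 = 156 left.
September 2088 has 30 days: 156 − 30 = 126 left.
October 2088 has 31 days: 126 − 31 = 95 left.
November 2088 has 30 days: 95 − 30 = 65 left.
December 2088 has 31 days: 65 − 31 = 34 left.
January 2089 has 31 days: 34 − 31 = 3 left.
3 days into February 2089 → February 3, 2089.

February 3, 2089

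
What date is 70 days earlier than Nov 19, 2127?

Going back 70 days from November 19, 2127.
Going back 19 days from November 19, 2127 reaches the end of the previous month; 70 − 19 = 51 left.
October 2127 has 31 days: 51 − 31 = 20 left.
September 2127 has 30 days; 30 − 20 = 10 → September 10, 2127.

September 10, 2127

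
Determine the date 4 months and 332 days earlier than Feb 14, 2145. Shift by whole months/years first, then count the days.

November 17, 2143

Going back 4 months and 332 days from February 14, 2145: first the month/year part, then the days.
month 2 − 4 = -2, which is month 10 of year 2144 → October 2144.
Day 14 is valid in October, giving October 14, 2144.
Now subtract 332 days from October 14, 2144.
Going back 14 days from October 14, 2144 reaches the end of the previous month; 332 − 14 = 318 left.
September 2144 has 30 days: 318 − 30 = 288 left.
August 2144 has 31 days: 288 − 31 = 257 left.
July 2144 has 31 days: 257 − 31 = 226 left.
June 2144 has 30 days: 226 − 30 = 196 left.
May 2144 has 31 days: 196 − 31 = 165 left.
April 2144 has 30 days: 165 − 30 = 135 left.
March 2144 has 31 days: 135 − 31 = 104 left.
February 2144 has 29 days (2144 is a leap year): 104 − 29 = 75 left.
January 2144 has 31 days: 75 − 31 = 44 left.
December 2143 has 31 days: 44 − 31 = 13 left.
November 2143 has 30 days; 30 − 13 = 17 → November 17, 2143.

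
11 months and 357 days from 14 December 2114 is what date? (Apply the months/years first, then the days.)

Counting forward 11 months and 357 days from December 14, 2114: first the month/year part, then the days.
month 12 + 11 = 23, which is month 11 of year 2115 → November 2115.
Day 14 is valid in November, giving November 14, 2115.
Now add 357 days from November 14, 2115.
November has 30 days, so 30 − 14 = 16 days remain after November 14, 2115; 357 − 16 = 341 left.
December 2115 has 31 days: 341 − 31 = 310 left.
January 2116 has 31 days: 310 − 31 = 279 left.
February 2116 has 29 days (2116 is a leap year): 279 − 29 = 250 left.
March 2116 has 31 days: 250 − 31 = 219 left.
April 2116 has 30 days: 219 − 30 = 189 left.
May 2116 has 31 days: 189 − 31 = 158 left.
June 2116 has 30 days: 158 − 30 = 128 left.
July 2116 has 31 days: 128 − 31 = 97 left.
August 2116 has 31 days: 97 − 31 = 66 left.
September 2116 has 30 days: 66 − 30 = 36 left.
October 2116 has 31 days: 36 − 31 = 5 left.
5 days into November 2116 → November 5, 2116.

November 5, 2116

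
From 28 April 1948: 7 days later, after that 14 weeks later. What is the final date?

Advancing 7 days from April 28, 1948:
April has 30 days, so 30 − 28 = 2 days remain after April 28, 1948; 7 − 2 = 5 left.
5 days into May 1948 → May 5, 1948.
Advancing 14 weeks (= 98 days) from May 5, 1948:
May has 31 days, so 31 − 5 = 26 days remain after May 5, 1948; 98 − 26 = 72 left.
June 1948 has 30 days: 72 − 30 = 42 left.
July 1948 has 31 days: 42 − 31 = 11 left.
11 days into August 1948 → August 11, 1948.

August 11, 1948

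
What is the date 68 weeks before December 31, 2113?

Counting back 68 weeks = 476 days from December 31, 2113.
Going back 31 days from December 31, 2113 reaches the end of the previous month; 476 − 31 = 445 left.
November 2113 has 30 days: 445 − 30 = 415 left.
October 2113 has 31 days: 415 − 31 = 384 left.
September 2113 has 30 days: 384 − 30 = 354 left.
August 2113 has 31 days: 354 − 31 = 323 left.
July 2113 has 31 days: 323 − 31 = 292 left.
June 2113 has 30 days: 292 − 30 = 262 left.
May 2113 has 31 days: 262 − 31 = 231 left.
April 2113 has 30 days: 231 − 30 = 201 left.
March 2113 has 31 days: 201 − 31 = 170 left.
February 2113 has 28 days (2113 is not a leap year): 170 − 28 = 142 left.
January 2113 has 31 days: 142 − 31 = 111 left.
December 2112 has 31 days: 111 − 31 = 80 left.
November 2112 has 30 days: 80 − 30 = 50 left.
October 2112 has 31 days: 50 − 31 = 19 left.
September 2112 has 30 days; 30 − 19 = 11 → September 11, 2112.

September 11, 2112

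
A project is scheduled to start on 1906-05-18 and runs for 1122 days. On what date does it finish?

Advancing 1122 days from May 18, 1906.
May has 31 days, so 31 − 18 = 13 days remain after May 18, 1906; 1122 − 13 = 1109 left.
June 1906 has 30 days: 1109 − 30 = 1079 left.
July 1906 has 31 days: 1079 − 31 = 1048 left.
August 1906 has 31 days: 1048 − 31 = 1017 left.
September 1906 has 30 days: 1017 − 30 = 987 left.
October 1906 has 31 days: 987 − 31 = 956 left.
November 1906 has 30 days: 956 − 30 = 926 left.
December 1906 has 31 days: 926 − 31 = 895 left.
January 1907 has 31 days: 895 − 31 = 864 left.
February 1907 has 28 days (1907 is not a leap year): 864 − 28 = 836 left.
March 1907 has 31 days: 836 − 31 = 805 left.
April 1907 has 30 days: 805 − 30 = 775 left.
May 1907 has 31 days: 775 − 31 = 744 left.
June 1907 has 30 days: 744 − 30 = 714 left.
July 1907 has 31 days: 714 − 31 = 683 left.
August 1907 has 31 days: 683 − 31 = 652 left.
September 1907 has 30 days: 652 − 30 = 622 left.
October 1907 has 31 days: 622 − 31 = 591 left.
November 1907 has 30 days: 591 − 30 = 561 left.
December 1907 has 31 days: 561 − 31 = 530 left.
January 1908 has 31 days: 530 − 31 = 499 left.
February 1908 has 29 days (1908 is a leap year): 499 − 29 = 470 left.
March 1908 has 31 days: 470 − 31 = 439 left.
April 1908 has 30 days: 439 − 30 = 409 left.
May 1908 has 31 days: 409 − 31 = 378 left.
June 1908 has 30 days: 378 − 30 = 348 left.
July 1908 has 31 days: 348 − 31 = 317 left.
August 1908 has 31 days: 317 − 31 = 286 left.
September 1908 has 30 days: 286 − 30 = 256 left.
October 1908 has 31 days: 256 − 31 = 225 left.
November 1908 has 30 days: 225 − 30 = 195 left.
December 1908 has 31 days: 195 − 31 = 164 left.
January 1909 has 31 days: 164 − 31 = 133 left.
February 1909 has 28 days (1909 is not a leap year): 133 − 28 = 105 left.
March 1909 has 31 days: 105 − 31 = 74 left.
April 1909 has 30 days: 74 − 30 = 44 left.
May 1909 has 31 days: 44 − 31 = 13 left.
13 days into June 1909 → June 13, 1909.

June 13, 1909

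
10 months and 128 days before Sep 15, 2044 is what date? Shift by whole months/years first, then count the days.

July 10, 2043

Counting back 10 months and 128 days from September 15, 2044: first the month/year part, then the days.
month 9 − 10 = -1, which is month 11 of year 2043 → November 2043.
Day 15 is valid in November, giving November 15, 2043.
Now subtract 128 days from November 15, 2043.
Going back 15 days from November 15, 2043 reaches the end of the previous month; 128 − 15 = 113 left.
October 2043 has 31 days: 113 − 31 = 82 left.
September 2043 has 30 days: 82 − 30 = 52 left.
August 2043 has 31 days: 52 − 31 = 21 left.
July 2043 has 31 days; 31 − 21 = 10 → July 10, 2043.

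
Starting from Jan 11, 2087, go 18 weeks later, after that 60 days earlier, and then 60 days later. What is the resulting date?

May 17, 2087

Advancing 18 weeks (= 126 days) from January 11, 2087:
January has 31 days, so 31 − 11 = 20 days remain after January 11, 2087; 126 − 20 = 106 left.
February 2087 has 28 days (2087 is not a leap year): 106 − 28 = 78 left.
March 2087 has 31 days: 78 − 31 = 47 left.
April 2087 has 30 days: 47 − 30 = 17 left.
17 days into May 2087 → May 17, 2087.
Counting back 60 days from May 17, 2087:
Going back 17 days from May 17, 2087 reaches the end of the previous month; 60 − 17 = 43 left.
April 2087 has 30 days: 43 − 30 = 13 left.
March 2087 has 31 days; 31 − 13 = 18 → March 18, 2087.
Adding 60 days from March 18, 2087:
March has 31 days, so 31 − 18 = 13 days remain after March 18, 2087; 60 − 13 = 47 left.
April 2087 has 30 days: 47 − 30 = 17 left.
17 days into May 2087 → May 17, 2087.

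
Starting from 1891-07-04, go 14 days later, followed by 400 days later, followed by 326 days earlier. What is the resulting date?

September 30, 1891

Counting forward 14 days from July 4, 1891:
July has 31 days; 4 + 14 = 18, still in July.
Advancing 400 days from July 18, 1891:
July has 31 days, so 31 − 18 = 13 days remain after July 18, 1891; 400 − 13 = 387 left.
August 1891 has 31 days: 387 − 31 = 356 left.
September 1891 has 30 days: 356 − 30 = 326 left.
October 1891 has 31 days: 326 − 31 = 295 left.
November 1891 has 30 days: 295 − 30 = 265 left.
December 1891 has 31 days: 265 − 31 = 234 left.
January 1892 has 31 days: 234 − 31 = 203 left.
February 1892 has 29 days (1892 is a leap year): 203 − 29 = 174 left.
March 1892 has 31 days: 174 − 31 = 143 left.
April 1892 has 30 days: 143 − 30 = 113 left.
May 1892 has 31 days: 113 − 31 = 82 left.
June 1892 has 30 days: 82 − 30 = 52 left.
July 1892 has 31 days: 52 − 31 = 21 left.
21 days into August 1892 → August 21, 1892.
Subtracting 326 days from August 21, 1892:
Going back 21 days from August 21, 1892 reaches the end of the previous month; 326 − 21 = 305 left.
July 1892 has 31 days: 305 − 31 = 274 left.
June 1892 has 30 days: 274 − 30 = 244 left.
May 1892 has 31 days: 244 − 31 = 213 left.
April 1892 has 30 days: 213 − 30 = 183 left.
March 1892 has 31 days: 183 − 31 = 152 left.
February 1892 has 29 days (1892 is a leap year): 152 − 29 = 123 left.
January 1892 has 31 days: 123 − 31 = 92 left.
December 1891 has 31 days: 92 − 31 = 61 left.
November 1891 has 30 days: 61 − 30 = 31 left.
October 1891 has 31 days: 31 − 31 = 0 left.
September 1891 has 30 days; 30 − 0 = 30 → September 30, 1891.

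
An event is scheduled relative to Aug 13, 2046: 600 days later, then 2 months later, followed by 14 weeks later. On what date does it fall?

Counting forward 600 days from August 13, 2046:
August has 31 days, so 31 − 13 = 18 days remain after August 13, 2046; 600 − 18 = 582 left.
September 2046 has 30 days: 582 − 30 = 552 left.
October 2046 has 31 days: 552 − 31 = 521 left.
November 2046 has 30 days: 521 − 30 = 491 left.
December 2046 has 31 days: 491 − 31 = 460 left.
January 2047 has 31 days: 460 − 31 = 429 left.
February 2047 has 28 days (2047 is not a leap year): 429 − 28 = 401 left.
March 2047 has 31 days: 401 − 31 = 370 left.
April 2047 has 30 days: 370 − 30 = 340 left.
May 2047 has 31 days: 340 − 31 = 309 left.
June 2047 has 30 days: 309 − 30 = 279 left.
July 2047 has 31 days: 279 − 31 = 248 left.
August 2047 has 31 days: 248 − 31 = 217 left.
September 2047 has 30 days: 217 − 30 = 187 left.
October 2047 has 31 days: 187 − 31 = 156 left.
November 2047 has 30 days: 156 − 30 = 126 left.
December 2047 has 31 days: 126 − 31 = 95 left.
January 2048 has 31 days: 95 − 31 = 64 left.
February 2048 has 29 days (2048 is a leap year): 64 − 29 = 35 left.
March 2048 has 31 days: 35 − 31 = 4 left.
4 days into April 2048 → April 4, 2048.
Adding 2 months from April 4, 2048:
month 4 + 2 = 6 → June 2048.
Day 4 is valid in June, giving June 4, 2048.
Counting forward 14 weeks (= 98 days) from June 4, 2048:
June has 30 days, so 30 − 4 = 26 days remain after June 4, 2048; 98 − 26 = 72 left.
July 2048 has 31 days: 72 − 31 = 41 left.
August 2048 has 31 days: 41 − 31 = 10 left.
10 days into September 2048 → September 10, 2048.

September 10, 2048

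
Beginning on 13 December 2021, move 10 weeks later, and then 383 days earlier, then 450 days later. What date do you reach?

April 29, 2022

Counting forward 10 weeks (= 70 days) from December 13, 2021:
December has 31 days, so 31 − 13 = 18 days remain after December 13, 2021; 70 − 18 = 52 left.
January 2022 has 31 days: 52 − 31 = 21 left.
21 days into February 2022 → February 21, 2022.
Subtracting 383 days from February 21, 2022:
Going back 21 days from February 21, 2022 reaches the end of the previous month; 383 − 21 = 362 left.
January 2022 has 31 days: 362 − 31 = 331 left.
December 2021 has 31 days: 331 − 31 = 300 left.
November 2021 has 30 days: 300 − 30 = 270 left.
October 2021 has 31 days: 270 − 31 = 239 left.
September 2021 has 30 days: 239 − 30 = 209 left.
August 2021 has 31 days: 209 − 31 = 178 left.
July 2021 has 31 days: 178 − 31 = 147 left.
June 2021 has 30 days: 147 − 30 = 117 left.
May 2021 has 31 days: 117 − 31 = 86 left.
April 2021 has 30 days: 86 − 30 = 56 left.
March 2021 has 31 days: 56 − 31 = 25 left.
February 2021 has 28 days; 28 − 25 = 3 → February 3, 2021.
Counting forward 450 days from February 3, 2021:
February has 28 days, so 28 − 3 = 25 days remain after February 3, 2021; 450 − 25 = 425 left.
March 2021 has 31 days: 425 − 31 = 394 left.
April 2021 has 30 days: 394 − 30 = 364 left.
May 2021 has 31 days: 364 − 31 = 333 left.
June 2021 has 30 days: 333 − 30 = 303 left.
July 2021 has 31 days: 303 − 31 = 272 left.
August 2021 has 31 days: 272 − 31 = 241 left.
September 2021 has 30 days: 241 − 30 = 211 left.
October 2021 has 31 days: 211 − 31 = 180 left.
November 2021 has 30 days: 180 − 30 = 150 left.
December 2021 has 31 days: 150 − 31 = 119 left.
January 2022 has 31 days: 119 − 31 = 88 left.
February 2022 has 28 days (2022 is not a leap year): 88 − 28 = 60 left.
March 2022 has 31 days: 60 − 31 = 29 left.
29 days into April 2022 → April 29, 2022.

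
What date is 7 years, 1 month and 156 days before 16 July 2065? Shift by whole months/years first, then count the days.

January 11, 2058

Counting back 7 years, 1 month and 156 days from July 16, 2065: first the month/year part, then the days.
-7 years → 2058; month 7 − 1 = 6 → June 2058.
Day 16 is valid in June, giving June 16, 2058.
Now subtract 156 days from June 16, 2058.
Going back 16 days from June 16, 2058 reaches the end of the previous month; 156 − 16 = 140 left.
May 2058 has 31 days: 140 − 31 = 109 left.
April 2058 has 30 days: 109 − 30 = 79 left.
March 2058 has 31 days: 79 − 31 = 48 left.
February 2058 has 28 days (2058 is not a leap year): 48 − 28 = 20 left.
January 2058 has 31 days; 31 − 20 = 11 → January 11, 2058.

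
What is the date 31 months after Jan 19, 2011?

August 19, 2013

Advancing 31 months from January 19, 2011.
month 1 + 31 = 32, which is month 8 of year 2013 → August 2013.
Day 19 is valid in August, giving August 19, 2013.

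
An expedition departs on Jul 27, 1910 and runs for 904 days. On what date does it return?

Counting forward 904 days from July 27, 1910.
July has 31 days, so 31 − 27 = 4 days remain after July 27, 1910; 904 − 4 = 900 left.
August 1910 has 31 days: 900 − 31 = 869 left.
September 1910 has 30 days: 869 − 30 = 839 left.
October 1910 has 31 days: 839 − 31 = 808 left.
November 1910 has 30 days: 808 − 30 = 778 left.
December 1910 has 31 days: 778 − 31 = 747 left.
January 1911 has 31 days: 747 − 31 = 716 left.
February 1911 has 28 days (1911 is not a leap year): 716 − 28 = 688 left.
March 1911 has 31 days: 688 − 31 = 657 left.
April 1911 has 30 days: 657 − 30 = 627 left.
May 1911 has 31 days: 627 − 31 = 596 left.
June 1911 has 30 days: 596 − 30 = 566 left.
July 1911 has 31 days: 566 − 31 = 535 left.
August 1911 has 31 days: 535 − 31 = 504 left.
September 1911 has 30 days: 504 − 30 = 474 left.
October 1911 has 31 days: 474 − 31 = 443 left.
November 1911 has 30 days: 443 − 30 = 413 left.
December 1911 has 31 days: 413 − 31 = 382 left.
January 1912 has 31 days: 382 − 31 = 351 left.
February 1912 has 29 days (1912 is a leap year): 351 − 29 = 322 left.
March 1912 has 31 days: 322 − 31 = 291 left.
April 1912 has 30 days: 291 − 30 = 261 left.
May 1912 has 31 days: 261 − 31 = 230 left.
June 1912 has 30 days: 230 − 30 = 200 left.
July 1912 has 31 days: 200 − 31 = 169 left.
August 1912 has 31 days: 169 − 31 = 138 left.
September 1912 has 30 days: 138 − 30 = 108 left.
October 1912 has 31 days: 108 − 31 = 77 left.
November 1912 has 30 days: 77 − 30 = 47 left.
December 1912 has 31 days: 47 − 31 = 16 left.
16 days into January 1913 → January 16, 1913.

January 16, 1913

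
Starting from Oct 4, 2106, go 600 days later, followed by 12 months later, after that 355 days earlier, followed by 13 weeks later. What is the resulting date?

Advancing 600 days from October 4, 2106:
October has 31 days, so 31 − 4 = 27 days remain after October 4, 2106; 600 − 27 = 573 left.
November 2106 has 30 days: 573 − 30 = 543 left.
December 2106 has 31 days: 543 − 31 = 512 left.
January 2107 has 31 days: 512 − 31 = 481 left.
February 2107 has 28 days (2107 is not a leap year): 481 − 28 = 453 left.
March 2107 has 31 days: 453 − 31 = 422 left.
April 2107 has 30 days: 422 − 30 = 392 left.
May 2107 has 31 days: 392 − 31 = 361 left.
June 2107 has 30 days: 361 − 30 = 331 left.
July 2107 has 31 days: 331 − 31 = 300 left.
August 2107 has 31 days: 300 − 31 = 269 left.
September 2107 has 30 days: 269 − 30 = 239 left.
October 2107 has 31 days: 239 − 31 = 208 left.
November 2107 has 30 days: 208 − 30 = 178 left.
December 2107 has 31 days: 178 − 31 = 147 left.
January 2108 has 31 days: 147 − 31 = 116 left.
February 2108 has 29 days (2108 is a leap year): 116 − 29 = 87 left.
March 2108 has 31 days: 87 − 31 = 56 left.
April 2108 has 30 days: 56 − 30 = 26 left.
26 days into May 2108 → May 26, 2108.
Counting forward 12 months from May 26, 2108:
month 5 + 12 = 17, which is month 5 of year 2109 → May 2109.
Day 26 is valid in May, giving May 26, 2109.
Counting back 355 days from May 26, 2109:
Going back 26 days from May 26, 2109 reaches the end of the previous month; 355 − 26 = 329 left.
April 2109 has 30 days: 329 − 30 = 299 left.
March 2109 has 31 days: 299 − 31 = 268 left.
February 2109 has 28 days (2109 is not a leap year): 268 − 28 = 240 left.
January 2109 has 31 days: 240 − 31 = 209 left.
December 2108 has 31 days: 209 − 31 = 178 left.
November 2108 has 30 days: 178 − 30 = 148 left.
October 2108 has 31 days: 148 − 31 = 117 left.
September 2108 has 30 days: 117 − 30 = 87 left.
August 2108 has 31 days: 87 − 31 = 56 left.
July 2108 has 31 days: 56 − 31 = 25 left.
June 2108 has 30 days; 30 − 25 = 5 → June 5, 2108.
Counting forward 13 weeks (= 91 days) from June 5, 2108:
June has 30 days, so 30 − 5 = 25 days remain after June 5, 2108; 91 − 25 = 66 left.
July 2108 has 31 days: 66 − 31 = 35 left.
August 2108 has 31 days: 35 − 31 = 4 left.
4 days into September 2108 → September 4, 2108.

September 4, 2108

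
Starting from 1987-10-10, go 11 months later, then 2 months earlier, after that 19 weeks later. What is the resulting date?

November 20, 1988

Advancing 11 months from October 10, 1987:
month 10 + 11 = 21, which is month 9 of year 1988 → September 1988.
Day 10 is valid in September, giving September 10, 1988.
Subtracting 2 months from September 10, 1988:
month 9 − 2 = 7 → July 1988.
Day 10 is valid in July, giving July 10, 1988.
Counting forward 19 weeks (= 133 days) from July 10, 1988:
July has 31 days, so 31 − 10 = 21 days remain after July 10, 1988; 133 − 21 = 112 left.
August 1988 has 31 days: 112 − 31 = 81 left.
September 1988 has 30 days: 81 − 30 = 51 left.
October 1988 has 31 days: 51 − 31 = 20 left.
20 days into November 1988 → November 20, 1988.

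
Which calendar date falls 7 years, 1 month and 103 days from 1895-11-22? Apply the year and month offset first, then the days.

April 4, 1903

Counting forward 7 years, 1 month and 103 days from November 22, 1895: first the month/year part, then the days.
+7 years → 1902; month 11 + 1 = 12 → December 1902.
Day 22 is valid in December, giving December 22, 1902.
Now add 103 days from December 22, 1902.
December has 31 days, so 31 − 22 = 9 days remain after December 22, 1902; 103 − 9 = 94 left.
January 1903 has 31 days: 94 − 31 = 63 left.
February 1903 has 28 days (1903 is not a leap year): 63 − 28 = 35 left.
March 1903 has 31 days: 35 − 31 = 4 left.
4 days into April 1903 → April 4, 1903.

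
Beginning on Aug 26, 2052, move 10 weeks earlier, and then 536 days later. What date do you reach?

Subtracting 10 weeks (= 70 days) from August 26, 2052:
Going back 26 days from August 26, 2052 reaches the end of the previous month; 70 − 26 = 44 left.
July 2052 has 31 days: 44 − 31 = 13 left.
June 2052 has 30 days; 30 − 13 = 17 → June 17, 2052.
Advancing 536 days from June 17, 2052:
June has 30 days, so 30 − 17 = 13 days remain after June 17, 2052; 536 − 13 = 523 left.
July 2052 has 31 days: 523 − 31 = 492 left.
August 2052 has 31 days: 492 − 31 = 461 left.
September 2052 has 30 days: 461 − 30 = 431 left.
October 2052 has 31 days: 431 − 31 = 400 left.
November 2052 has 30 days: 400 − 30 = 370 left.
December 2052 has 31 days: 370 − 31 = 339 left.
January 2053 has 31 days: 339 − 31 = 308 left.
February 2053 has 28 days (2053 is not a leap year): 308 − 28 = 280 left.
March 2053 has 31 days: 280 − 31 = 249 left.
April 2053 has 30 days: 249 − 30 = 219 left.
May 2053 has 31 days: 219 − 31 = 188 left.
June 2053 has 30 days: 188 − 30 = 158 left.
July 2053 has 31 days: 158 − 31 = 127 left.
August 2053 has 31 days: 127 − 31 = 96 left.
September 2053 has 30 days: 96 − 30 = 66 left.
October 2053 has 31 days: 66 − 31 = 35 left.
November 2053 has 30 days: 35 − 30 = 5 left.
5 days into December 2053 → December 5, 2053.

December 5, 2053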